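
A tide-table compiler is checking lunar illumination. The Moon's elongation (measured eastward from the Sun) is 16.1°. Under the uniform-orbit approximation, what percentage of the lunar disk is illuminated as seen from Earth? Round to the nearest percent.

Half-versine of 16.1°: (1 − 0.961)/2 = 0.020, i.e. 2%.

2%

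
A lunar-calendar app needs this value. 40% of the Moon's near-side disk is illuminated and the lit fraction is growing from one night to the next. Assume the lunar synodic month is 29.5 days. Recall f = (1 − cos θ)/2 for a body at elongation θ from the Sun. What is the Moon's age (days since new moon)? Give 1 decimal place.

From f = (1 − cos θ)/2: cos θ = 1 − 2×0.40 = 0.200; arccos → 78.5°.
The Moon is waxing (0°–180°), so θ = 78.5° directly.
At 360°/29.5 d per day, 78.5° corresponds to 6.43 days.

6.4 days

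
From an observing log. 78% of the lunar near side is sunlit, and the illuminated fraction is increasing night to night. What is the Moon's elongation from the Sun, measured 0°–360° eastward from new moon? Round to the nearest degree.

cos θ = 1 − 2f = -0.560, giving a principal value of 124.1°.
The Moon is waxing (0°–180°), so θ = 124.1° directly.

124°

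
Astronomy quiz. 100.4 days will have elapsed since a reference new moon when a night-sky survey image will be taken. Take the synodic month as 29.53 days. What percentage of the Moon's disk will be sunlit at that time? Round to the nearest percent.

Reduce mod P: 100.4 − 3×29.53 = 11.81 d into the current lunation.
Phase angle: θ = 360°·(11.81 d)/(29.53 d) = 144.0°.
cos 144.0° = (-0.809), so f = (1 − (-0.809))/2 = 0.904, so 90%.

90%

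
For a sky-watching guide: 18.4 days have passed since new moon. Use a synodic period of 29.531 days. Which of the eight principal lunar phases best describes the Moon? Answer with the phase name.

θ ≈ 360° × 18.4/29.531 = 224°, which falls in the waning gibbous sector.

waning gibbous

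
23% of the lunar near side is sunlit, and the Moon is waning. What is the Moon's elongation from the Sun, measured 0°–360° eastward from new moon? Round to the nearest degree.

cos θ = 1 − 2f = 0.540, giving a principal value of 57.3°.
A waning Moon lies in 180°–360°, so θ = 360° − 57.3° = 302.7°.

303°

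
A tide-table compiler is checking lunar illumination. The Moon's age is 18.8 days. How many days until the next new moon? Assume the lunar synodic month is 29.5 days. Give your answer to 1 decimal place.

One full lunation from the last new moon is 29.5 d; remaining = 29.5 − 18.8 = 10.700 d.

10.7 days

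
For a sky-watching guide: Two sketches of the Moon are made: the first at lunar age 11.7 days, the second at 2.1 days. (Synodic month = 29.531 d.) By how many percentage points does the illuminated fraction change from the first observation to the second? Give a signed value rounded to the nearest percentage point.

-85 pp

θ₁ = 360° × 11.7/29.531 = 142.6°, f₁ = (1 − cos θ₁)/2 = 0.897.
θ₂ = 360° × 2.1/29.531 = 25.6°, f₂ = (1 − cos θ₂)/2 = 0.049.
Change = f₂ − f₁ = -0.848 → -85 percentage points.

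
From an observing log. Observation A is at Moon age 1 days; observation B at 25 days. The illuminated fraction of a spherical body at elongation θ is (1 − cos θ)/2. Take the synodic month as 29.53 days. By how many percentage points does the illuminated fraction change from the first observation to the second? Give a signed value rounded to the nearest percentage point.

θ₁ = 360° × 1/29.53 = 12.2°, f₁ = (1 − cos θ₁)/2 = 0.011.
θ₂ = 360° × 25/29.53 = 304.8°, f₂ = (1 − cos θ₂)/2 = 0.215.
Change = f₂ − f₁ = +0.204 → +20 percentage points.

+20 percentage points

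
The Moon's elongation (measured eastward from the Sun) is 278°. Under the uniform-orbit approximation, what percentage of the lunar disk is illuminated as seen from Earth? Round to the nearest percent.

Half-versine of 278°: (1 − 0.139)/2 = 0.430, i.e. 43%.

43%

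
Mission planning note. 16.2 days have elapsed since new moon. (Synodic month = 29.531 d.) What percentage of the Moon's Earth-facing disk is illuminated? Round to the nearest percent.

Phase angle: θ = 360°·(16.2 d)/(29.531 d) = 197.5°.
Illuminated fraction = (1 − cos 197.5°)/2 = (1 − (-0.954))/2 ≈ 0.977, so 98%.

98%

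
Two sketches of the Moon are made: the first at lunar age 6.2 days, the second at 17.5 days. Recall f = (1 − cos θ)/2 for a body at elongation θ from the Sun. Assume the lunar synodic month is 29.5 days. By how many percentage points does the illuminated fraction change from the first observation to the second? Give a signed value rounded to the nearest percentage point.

+54 percentage points

First observation: θ = 360°·6.2/29.5 = 75.7°, so f = 0.376.
Second observation: θ = 213.6°, f = 0.917.
Δf = 0.917 − 0.376 = +0.540, i.e. +54 pp.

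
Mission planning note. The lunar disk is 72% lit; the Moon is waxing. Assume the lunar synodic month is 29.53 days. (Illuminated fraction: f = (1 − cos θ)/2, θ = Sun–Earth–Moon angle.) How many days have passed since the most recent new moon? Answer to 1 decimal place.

cos θ = 1 − 2f = -0.440, giving a principal value of 116.1°.
Before full moon the principal value applies: θ = 116.1°.
That fraction of the synodic month is 116.1/360 × 29.53 d ≈ 9.52 d.

9.5 days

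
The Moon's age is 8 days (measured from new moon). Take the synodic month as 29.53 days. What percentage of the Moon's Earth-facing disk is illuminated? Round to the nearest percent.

57%

The Moon has covered 8/29.53 of its cycle, so θ ≈ 360° × 8/29.53 = 97.5°.
cos 97.5° = (-0.131), so f = (1 − (-0.131))/2 = 0.566, so 57%.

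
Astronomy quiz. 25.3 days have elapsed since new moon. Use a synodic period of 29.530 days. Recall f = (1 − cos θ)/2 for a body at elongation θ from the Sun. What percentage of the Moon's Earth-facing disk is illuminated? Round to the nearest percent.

19%

Elongation θ = 360° × 25.3/29.530 ≈ 308.4°.
With cos θ = 0.622, the lit fraction is (1 − 0.622)/2 ≈ 0.189, so 19%.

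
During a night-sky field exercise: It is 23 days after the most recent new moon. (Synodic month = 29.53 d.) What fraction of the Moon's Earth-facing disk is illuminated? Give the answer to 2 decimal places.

0.41

Phase angle: θ = 360°·(23 d)/(29.53 d) = 280.4°.
With cos θ = 0.180, the lit fraction is (1 − 0.180)/2 ≈ 0.410.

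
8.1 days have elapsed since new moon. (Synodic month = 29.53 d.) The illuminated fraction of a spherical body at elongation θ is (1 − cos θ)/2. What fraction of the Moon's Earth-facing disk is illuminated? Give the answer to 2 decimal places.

The Moon has covered 8.1/29.53 of its cycle, so θ ≈ 360° × 8.1/29.53 = 98.7°.
With cos θ = (-0.152), the lit fraction is (1 − (-0.152))/2 ≈ 0.576.

0.58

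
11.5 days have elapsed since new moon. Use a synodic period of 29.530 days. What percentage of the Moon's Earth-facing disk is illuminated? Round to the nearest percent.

88%

The Moon has covered 11.5/29.530 of its cycle, so θ ≈ 360° × 11.5/29.530 = 140.2°.
Illuminated fraction = (1 − cos 140.2°)/2 = (1 − (-0.768))/2 ≈ 0.884, so 88%.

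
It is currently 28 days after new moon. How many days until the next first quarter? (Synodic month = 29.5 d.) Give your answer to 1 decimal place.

8.9 days

First quarter is 0.25 of the way through the cycle: age 0.25 × 29.5 = 7.375 d.
This lunation's first quarter (7.375 d) has passed, so add one period: 36.875 − 28 = 8.875 days.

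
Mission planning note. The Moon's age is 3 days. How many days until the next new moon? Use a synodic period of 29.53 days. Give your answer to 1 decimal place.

One full lunation from the last new moon is 29.53 d; remaining = 29.53 − 3 = 26.530 d.

26.5 days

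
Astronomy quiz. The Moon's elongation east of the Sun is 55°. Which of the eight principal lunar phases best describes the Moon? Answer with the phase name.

The waxing crescent sector spans roughly 22°–68°; 55° falls inside it.

waxing crescent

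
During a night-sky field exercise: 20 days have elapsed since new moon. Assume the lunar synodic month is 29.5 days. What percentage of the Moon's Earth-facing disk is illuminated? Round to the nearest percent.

72%

Phase angle: θ = 360°·(20 d)/(29.5 d) = 244.1°.
cos 244.1° = (-0.437), so f = (1 − (-0.437))/2 = 0.719, so 72%.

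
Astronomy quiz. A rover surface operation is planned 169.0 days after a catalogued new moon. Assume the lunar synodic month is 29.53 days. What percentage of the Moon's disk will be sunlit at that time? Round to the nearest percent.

58%

169.0 d spans 5 complete synodic months (5 × 29.53 = 147.65 d) plus 21.35 d.
Elongation θ = 360° × 21.35/29.53 ≈ 260.3°.
cos 260.3° = (-0.169), so f = (1 − (-0.169))/2 = 0.584, so 58%.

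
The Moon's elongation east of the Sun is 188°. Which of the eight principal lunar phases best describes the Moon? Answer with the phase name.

full moon

The full moon sector spans roughly 158°–202°; 188° falls inside it.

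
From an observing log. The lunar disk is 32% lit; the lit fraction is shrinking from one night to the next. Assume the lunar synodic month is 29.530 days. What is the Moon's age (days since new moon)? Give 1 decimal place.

23.9 days

cos θ = 1 − 2f = 0.360, giving a principal value of 68.9°.
Waning ⇒ past full, so θ = 360° − 68.9° = 291.1°.
That fraction of the synodic month is 291.1/360 × 29.530 d ≈ 23.88 d.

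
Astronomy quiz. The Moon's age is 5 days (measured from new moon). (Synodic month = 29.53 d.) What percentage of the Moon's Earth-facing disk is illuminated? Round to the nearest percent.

Elongation θ = 360° × 5/29.53 ≈ 61.0°.
cos 61.0° = 0.485, so f = (1 − 0.485)/2 = 0.257, so 26%.

26%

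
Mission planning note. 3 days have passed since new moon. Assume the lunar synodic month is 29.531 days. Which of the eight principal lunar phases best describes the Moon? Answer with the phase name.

At 3/29.531 of the cycle, θ ≈ 37° — the waxing crescent range.

waxing crescent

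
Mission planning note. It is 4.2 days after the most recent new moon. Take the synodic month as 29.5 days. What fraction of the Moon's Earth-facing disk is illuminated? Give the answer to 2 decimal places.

0.19

Elongation θ = 360° × 4.2/29.5 ≈ 51.3°.
With cos θ = 0.626, the lit fraction is (1 − 0.626)/2 ≈ 0.187.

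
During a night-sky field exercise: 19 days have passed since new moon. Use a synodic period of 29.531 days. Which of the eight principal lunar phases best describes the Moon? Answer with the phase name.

waning gibbous

θ ≈ 360° × 19/29.531 = 232°, which falls in the waning gibbous sector.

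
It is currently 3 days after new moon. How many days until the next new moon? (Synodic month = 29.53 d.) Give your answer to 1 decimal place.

26.5 days

The next new moon completes the synodic month: 29.53 − 3 = 26.530 days.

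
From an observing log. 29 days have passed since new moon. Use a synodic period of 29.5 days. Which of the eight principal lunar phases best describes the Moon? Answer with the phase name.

θ ≈ 360° × 29/29.5 = 354°, which falls in the new moon sector.

new moon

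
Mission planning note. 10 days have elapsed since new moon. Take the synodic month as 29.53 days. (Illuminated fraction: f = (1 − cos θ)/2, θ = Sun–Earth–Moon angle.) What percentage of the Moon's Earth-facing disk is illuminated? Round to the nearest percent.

Elongation θ = 360° × 10/29.53 ≈ 121.9°.
cos 121.9° = (-0.529), so f = (1 − (-0.529))/2 = 0.764, so 76%.

76%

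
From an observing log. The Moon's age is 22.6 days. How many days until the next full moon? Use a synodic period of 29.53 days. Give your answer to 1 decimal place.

Full moon is 0.5 of the way through the cycle: age 0.5 × 29.53 = 14.765 d.
Already past this cycle's full moon; the next is at 14.765 + 29.53 = 44.295 d, so 44.295 − 22.6 = 21.695 days.

21.7 days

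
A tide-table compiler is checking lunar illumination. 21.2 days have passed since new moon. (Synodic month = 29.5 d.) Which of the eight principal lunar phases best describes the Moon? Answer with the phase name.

At 21.2/29.5 of the cycle, θ ≈ 259° — the last quarter range.

last quarter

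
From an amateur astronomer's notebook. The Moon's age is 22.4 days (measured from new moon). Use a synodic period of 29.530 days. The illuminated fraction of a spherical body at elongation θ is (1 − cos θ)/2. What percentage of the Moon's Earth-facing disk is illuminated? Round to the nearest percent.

Phase angle: θ = 360°·(22.4 d)/(29.530 d) = 273.1°.
With cos θ = 0.054, the lit fraction is (1 − 0.054)/2 ≈ 0.473, so 47%.

47%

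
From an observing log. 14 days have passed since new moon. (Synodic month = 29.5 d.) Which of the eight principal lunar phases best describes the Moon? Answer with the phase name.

θ ≈ 360° × 14/29.5 = 171°, which falls in the full moon sector.

full moon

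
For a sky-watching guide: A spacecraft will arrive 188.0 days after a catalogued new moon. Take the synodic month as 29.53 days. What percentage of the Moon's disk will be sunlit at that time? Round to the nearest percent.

83%

188.0/29.53 = 6.366 lunations, so 6 complete cycles and 10.82 d into the next.
Phase angle: θ = 360°·(10.82 d)/(29.53 d) = 131.9°.
With cos θ = (-0.668), the lit fraction is (1 − (-0.668))/2 ≈ 0.834, so 83%.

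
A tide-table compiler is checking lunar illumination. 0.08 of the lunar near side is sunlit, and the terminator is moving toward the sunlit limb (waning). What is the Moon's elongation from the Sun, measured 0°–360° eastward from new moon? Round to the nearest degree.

Invert f = (1 − cos θ)/2 to get cos θ = 1 − 2(0.08) = 0.840, hence θ₀ = arccos 0.840 = 32.9°.
Since the Moon is past full (waning), take the reflex angle: θ = 360° − 32.9° = 327.1°.

327°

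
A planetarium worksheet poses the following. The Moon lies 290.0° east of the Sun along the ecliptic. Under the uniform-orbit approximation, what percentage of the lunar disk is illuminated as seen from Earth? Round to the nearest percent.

33%

cos 290.0° = 0.342, so f = (1 − 0.342)/2 = 0.329, i.e. 33%.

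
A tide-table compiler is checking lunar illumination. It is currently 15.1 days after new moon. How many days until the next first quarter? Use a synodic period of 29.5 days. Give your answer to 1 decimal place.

First quarter is 0.25 of the way through the cycle: age 0.25 × 29.5 = 7.375 d.
Already past this cycle's first quarter; the next is at 7.375 + 29.5 = 36.875 d, so 36.875 − 15.1 = 21.775 days.

21.8 days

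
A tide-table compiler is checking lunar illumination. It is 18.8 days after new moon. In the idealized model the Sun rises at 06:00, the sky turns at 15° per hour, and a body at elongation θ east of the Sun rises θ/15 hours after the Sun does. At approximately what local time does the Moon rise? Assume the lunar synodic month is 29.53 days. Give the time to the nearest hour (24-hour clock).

Phase angle: θ = 360°·(18.8 d)/(29.53 d) = 229.2°.
The Moon trails the Sun by θ/15 = 229.2/15 ≈ 15.28 hours.
06:00 + 15.28 h ≈ 21:17 → 21:00 to the nearest hour.

21:00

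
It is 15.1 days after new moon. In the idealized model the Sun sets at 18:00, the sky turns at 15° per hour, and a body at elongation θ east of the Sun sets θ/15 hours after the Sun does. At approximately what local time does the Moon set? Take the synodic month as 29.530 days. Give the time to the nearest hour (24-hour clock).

06:00

Elongation θ = 360° × 15.1/29.530 ≈ 184.1°.
The Moon trails the Sun by θ/15 = 184.1/15 ≈ 12.27 hours.
18:00 + 12.27 h ≈ 06:16 → 06:00 to the nearest hour.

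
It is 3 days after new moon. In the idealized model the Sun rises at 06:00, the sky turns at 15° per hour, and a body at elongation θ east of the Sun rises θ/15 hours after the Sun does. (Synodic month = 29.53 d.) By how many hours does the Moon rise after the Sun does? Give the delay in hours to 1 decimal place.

2.4 h

Elongation θ = 360° × 3/29.53 ≈ 36.6°.
Delay after the Sun = 36.6° / (15°/h) ≈ 2.44 h.
So the Moon rises 2.44 h after the Sun.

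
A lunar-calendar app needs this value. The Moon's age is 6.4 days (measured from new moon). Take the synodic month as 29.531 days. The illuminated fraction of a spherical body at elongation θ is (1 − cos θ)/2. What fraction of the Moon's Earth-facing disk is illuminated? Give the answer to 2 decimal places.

Phase angle: θ = 360°·(6.4 d)/(29.531 d) = 78.0°.
With cos θ = 0.208, the lit fraction is (1 − 0.208)/2 ≈ 0.396.

0.40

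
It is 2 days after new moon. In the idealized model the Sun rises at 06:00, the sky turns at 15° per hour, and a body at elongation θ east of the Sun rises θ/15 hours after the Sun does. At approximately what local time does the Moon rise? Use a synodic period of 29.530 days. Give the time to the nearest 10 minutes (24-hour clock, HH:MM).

The Moon has covered 2/29.530 of its cycle, so θ ≈ 360° × 2/29.530 = 24.4°.
The Moon trails the Sun by θ/15 = 24.4/15 ≈ 1.63 hours.
06:00 + 1.625 h ≈ 07:38 → 07:40 to the nearest ten minutes.

07:40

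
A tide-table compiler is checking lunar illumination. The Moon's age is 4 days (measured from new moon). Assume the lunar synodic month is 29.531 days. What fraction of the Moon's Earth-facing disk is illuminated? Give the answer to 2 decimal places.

Phase angle: θ = 360°·(4 d)/(29.531 d) = 48.8°.
With cos θ = 0.659, the lit fraction is (1 − 0.659)/2 ≈ 0.170.

0.17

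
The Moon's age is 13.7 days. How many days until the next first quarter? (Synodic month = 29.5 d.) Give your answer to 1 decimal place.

23.2 days

First quarter occurs at elongation 90°, i.e. at age 29.5 × 90/360 = 7.375 d.
This lunation's first quarter (7.375 d) has passed, so add one period: 36.875 − 13.7 = 23.175 days.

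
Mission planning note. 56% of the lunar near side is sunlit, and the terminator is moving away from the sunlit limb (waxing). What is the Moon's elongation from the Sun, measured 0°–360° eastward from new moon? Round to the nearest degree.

97°

cos θ = 1 − 2f = -0.120, giving a principal value of 96.9°.
Before full moon the principal value applies: θ = 96.9°.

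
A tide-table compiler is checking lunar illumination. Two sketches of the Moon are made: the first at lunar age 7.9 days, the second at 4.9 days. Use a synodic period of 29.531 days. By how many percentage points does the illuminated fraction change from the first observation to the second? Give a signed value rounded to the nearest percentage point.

First observation: θ = 360°·7.9/29.531 = 96.3°, so f = 0.555.
Second observation: θ = 59.7°, f = 0.248.
Δf = 0.248 − 0.555 = -0.307, i.e. -31 pp.

-31 percentage points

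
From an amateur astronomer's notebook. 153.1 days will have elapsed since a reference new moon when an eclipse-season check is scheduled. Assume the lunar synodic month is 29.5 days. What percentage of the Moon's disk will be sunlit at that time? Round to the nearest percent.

153.1 d spans 5 complete synodic months (5 × 29.5 = 147.50 d) plus 5.60 d.
Phase angle: θ = 360°·(5.60 d)/(29.5 d) = 68.3°.
Illuminated fraction = (1 − cos 68.3°)/2 = (1 − 0.369)/2 ≈ 0.315, so 32%.

32%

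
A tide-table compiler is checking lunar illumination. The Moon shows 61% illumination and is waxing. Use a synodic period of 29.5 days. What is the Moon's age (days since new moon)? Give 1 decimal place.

8.4 days

From f = (1 − cos θ)/2: cos θ = 1 − 2×0.61 = -0.220; arccos → 102.7°.
The Moon is waxing (0°–180°), so θ = 102.7° directly.
That fraction of the synodic month is 102.7/360 × 29.5 d ≈ 8.42 d.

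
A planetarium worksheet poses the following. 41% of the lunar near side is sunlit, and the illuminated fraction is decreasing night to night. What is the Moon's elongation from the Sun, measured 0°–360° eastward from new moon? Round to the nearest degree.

280°

cos θ = 1 − 2f = 0.180, giving a principal value of 79.6°.
A waning Moon lies in 180°–360°, so θ = 360° − 79.6° = 280.4°.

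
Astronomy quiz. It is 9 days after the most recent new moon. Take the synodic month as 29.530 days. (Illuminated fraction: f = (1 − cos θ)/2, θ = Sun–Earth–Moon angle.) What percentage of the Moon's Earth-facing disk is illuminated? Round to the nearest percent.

Phase angle: θ = 360°·(9 d)/(29.530 d) = 109.7°.
With cos θ = (-0.337), the lit fraction is (1 − (-0.337))/2 ≈ 0.669, so 67%.

67%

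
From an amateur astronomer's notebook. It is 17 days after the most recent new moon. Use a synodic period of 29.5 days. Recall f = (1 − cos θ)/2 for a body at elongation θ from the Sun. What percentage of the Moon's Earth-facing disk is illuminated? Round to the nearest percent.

Phase angle: θ = 360°·(17 d)/(29.5 d) = 207.5°.
With cos θ = (-0.887), the lit fraction is (1 − (-0.887))/2 ≈ 0.944, so 94%.

94%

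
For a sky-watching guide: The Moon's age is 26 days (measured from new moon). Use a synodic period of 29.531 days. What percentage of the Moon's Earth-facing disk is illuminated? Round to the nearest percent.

13%

Elongation θ = 360° × 26/29.531 ≈ 317.0°.
With cos θ = 0.731, the lit fraction is (1 − 0.731)/2 ≈ 0.135, so 13%.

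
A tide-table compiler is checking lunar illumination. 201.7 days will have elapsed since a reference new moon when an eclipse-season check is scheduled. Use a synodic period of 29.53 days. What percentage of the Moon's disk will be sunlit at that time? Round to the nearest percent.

26%

201.7/29.53 = 6.830 lunations, so 6 complete cycles and 24.52 d into the next.
The Moon has covered 24.52/29.53 of its cycle, so θ ≈ 360° × 24.52/29.53 = 298.9°.
Illuminated fraction = (1 − cos 298.9°)/2 = (1 − 0.484)/2 ≈ 0.258, so 26%.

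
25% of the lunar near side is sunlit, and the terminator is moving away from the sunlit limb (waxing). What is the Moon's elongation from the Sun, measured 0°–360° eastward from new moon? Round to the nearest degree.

60°

From f = (1 − cos θ)/2: cos θ = 1 − 2×0.25 = 0.500; arccos → 60.0°.
The Moon is waxing (0°–180°), so θ = 60.0° directly.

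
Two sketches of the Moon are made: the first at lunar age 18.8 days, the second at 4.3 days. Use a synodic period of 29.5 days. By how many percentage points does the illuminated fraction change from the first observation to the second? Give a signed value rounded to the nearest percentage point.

-63 pp

θ₁ = 360° × 18.8/29.5 = 229.4°, f₁ = (1 − cos θ₁)/2 = 0.825.
θ₂ = 360° × 4.3/29.5 = 52.5°, f₂ = (1 − cos θ₂)/2 = 0.195.
Change = f₂ − f₁ = -0.630 → -63 percentage points.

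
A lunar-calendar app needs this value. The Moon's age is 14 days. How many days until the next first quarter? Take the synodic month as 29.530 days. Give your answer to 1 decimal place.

First quarter is 0.25 of the way through the cycle: age 0.25 × 29.530 = 7.383 d.
This lunation's first quarter (7.383 d) has passed, so add one period: 36.913 − 14 = 22.913 days.

22.9 days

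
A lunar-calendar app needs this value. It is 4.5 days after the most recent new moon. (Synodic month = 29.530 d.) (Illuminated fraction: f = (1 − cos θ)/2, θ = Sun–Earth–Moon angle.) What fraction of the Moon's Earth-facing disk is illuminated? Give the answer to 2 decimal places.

0.21

Elongation θ = 360° × 4.5/29.530 ≈ 54.9°.
With cos θ = 0.576, the lit fraction is (1 − 0.576)/2 ≈ 0.212.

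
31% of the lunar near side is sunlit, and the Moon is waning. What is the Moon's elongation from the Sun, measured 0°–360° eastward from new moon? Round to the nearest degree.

292°

From f = (1 − cos θ)/2: cos θ = 1 − 2×0.31 = 0.380; arccos → 67.7°.
Since the Moon is past full (waning), take the reflex angle: θ = 360° − 67.7° = 292.3°.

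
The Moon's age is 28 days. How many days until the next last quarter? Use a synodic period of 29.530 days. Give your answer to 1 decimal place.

23.7 days

Last quarter is 0.75 of the way through the cycle: age 0.75 × 29.530 = 22.148 d.
This lunation's last quarter (22.148 d) has passed, so add one period: 51.678 − 28 = 23.678 days.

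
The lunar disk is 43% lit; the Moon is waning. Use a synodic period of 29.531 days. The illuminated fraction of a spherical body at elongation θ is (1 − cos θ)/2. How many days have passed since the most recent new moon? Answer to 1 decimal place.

cos θ = 1 − 2f = 0.140, giving a principal value of 82.0°.
A waning Moon lies in 180°–360°, so θ = 360° − 82.0° = 278.0°.
That fraction of the synodic month is 278.0/360 × 29.531 d ≈ 22.81 d.

22.8 days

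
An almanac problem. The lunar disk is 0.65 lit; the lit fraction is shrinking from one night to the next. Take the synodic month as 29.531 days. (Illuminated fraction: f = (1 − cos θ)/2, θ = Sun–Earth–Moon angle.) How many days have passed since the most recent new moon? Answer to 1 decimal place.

Invert f = (1 − cos θ)/2 to get cos θ = 1 − 2(0.65) = -0.300, hence θ₀ = arccos -0.300 = 107.5°.
Since the Moon is past full (waning), take the reflex angle: θ = 360° − 107.5° = 252.5°.
Age = 29.531 × 252.5°/360° ≈ 20.72 days.

20.7 days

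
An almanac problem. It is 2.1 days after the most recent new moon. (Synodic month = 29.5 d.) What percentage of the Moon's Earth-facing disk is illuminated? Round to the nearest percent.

Elongation θ = 360° × 2.1/29.5 ≈ 25.6°.
Illuminated fraction = (1 − cos 25.6°)/2 = (1 − 0.902)/2 ≈ 0.049, so 5%.

5%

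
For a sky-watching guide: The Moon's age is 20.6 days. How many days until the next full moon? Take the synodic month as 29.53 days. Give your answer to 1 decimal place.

23.7 days

Full moon is 0.5 of the way through the cycle: age 0.5 × 29.53 = 14.765 d.
This lunation's full moon (14.765 d) has passed, so add one period: 44.295 − 20.6 = 23.695 days.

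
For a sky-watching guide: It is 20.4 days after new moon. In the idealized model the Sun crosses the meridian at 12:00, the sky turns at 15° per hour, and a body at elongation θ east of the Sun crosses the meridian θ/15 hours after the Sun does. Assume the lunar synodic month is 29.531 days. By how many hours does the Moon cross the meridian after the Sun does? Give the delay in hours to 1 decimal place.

16.6 h

Phase angle: θ = 360°·(20.4 d)/(29.531 d) = 248.7°.
The Moon trails the Sun by θ/15 = 248.7/15 ≈ 16.58 hours.
So the Moon crosses the meridian 16.58 h after the Sun.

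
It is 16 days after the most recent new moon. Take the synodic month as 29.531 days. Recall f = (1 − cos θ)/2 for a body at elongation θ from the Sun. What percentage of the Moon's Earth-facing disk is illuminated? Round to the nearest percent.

98%

The Moon has covered 16/29.531 of its cycle, so θ ≈ 360° × 16/29.531 = 195.0°.
With cos θ = (-0.966), the lit fraction is (1 − (-0.966))/2 ≈ 0.983, so 98%.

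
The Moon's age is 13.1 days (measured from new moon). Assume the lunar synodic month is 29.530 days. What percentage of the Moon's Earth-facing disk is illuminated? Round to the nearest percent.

97%

Phase angle: θ = 360°·(13.1 d)/(29.530 d) = 159.7°.
With cos θ = (-0.938), the lit fraction is (1 − (-0.938))/2 ≈ 0.969, so 97%.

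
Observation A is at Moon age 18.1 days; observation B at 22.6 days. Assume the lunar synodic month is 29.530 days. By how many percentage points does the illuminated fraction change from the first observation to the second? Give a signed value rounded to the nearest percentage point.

First observation: θ = 360°·18.1/29.530 = 220.7°, so f = 0.879.
Second observation: θ = 275.5°, f = 0.452.
Δf = 0.452 − 0.879 = -0.427, i.e. -43 pp.

-43 percentage points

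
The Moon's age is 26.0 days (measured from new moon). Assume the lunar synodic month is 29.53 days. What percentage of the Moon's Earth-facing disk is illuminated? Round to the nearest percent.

13%

Elongation θ = 360° × 26.0/29.53 ≈ 317.0°.
With cos θ = 0.731, the lit fraction is (1 − 0.731)/2 ≈ 0.135, so 13%.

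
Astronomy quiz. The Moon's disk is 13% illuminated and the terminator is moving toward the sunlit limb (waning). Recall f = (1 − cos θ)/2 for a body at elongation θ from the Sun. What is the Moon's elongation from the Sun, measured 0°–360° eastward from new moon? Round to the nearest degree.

318°

From f = (1 − cos θ)/2: cos θ = 1 − 2×0.13 = 0.740; arccos → 42.3°.
A waning Moon lies in 180°–360°, so θ = 360° − 42.3° = 317.7°.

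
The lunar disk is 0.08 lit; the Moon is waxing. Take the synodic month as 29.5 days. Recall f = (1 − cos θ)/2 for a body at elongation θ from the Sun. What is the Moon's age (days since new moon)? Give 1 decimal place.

Invert f = (1 − cos θ)/2 to get cos θ = 1 − 2(0.08) = 0.840, hence θ₀ = arccos 0.840 = 32.9°.
Before full moon the principal value applies: θ = 32.9°.
Age = 29.5 × 32.9°/360° ≈ 2.69 days.

2.7 days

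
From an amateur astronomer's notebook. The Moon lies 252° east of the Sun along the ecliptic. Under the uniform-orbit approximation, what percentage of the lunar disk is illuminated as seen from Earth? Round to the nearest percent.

cos 252° = (-0.309), so f = (1 − (-0.309))/2 = 0.655, i.e. 65%.

65%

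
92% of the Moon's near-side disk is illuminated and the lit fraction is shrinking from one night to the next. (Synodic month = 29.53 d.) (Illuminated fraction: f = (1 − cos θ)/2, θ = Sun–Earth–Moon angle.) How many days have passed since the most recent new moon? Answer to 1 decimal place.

From f = (1 − cos θ)/2: cos θ = 1 − 2×0.92 = -0.840; arccos → 147.1°.
A waning Moon lies in 180°–360°, so θ = 360° − 147.1° = 212.9°.
Age = 29.53 × 212.9°/360° ≈ 17.46 days.

17.5 days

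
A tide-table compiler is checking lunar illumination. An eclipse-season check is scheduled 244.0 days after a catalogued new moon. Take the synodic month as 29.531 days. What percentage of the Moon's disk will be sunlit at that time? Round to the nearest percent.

244.0/29.531 = 8.263 lunations, so 8 complete cycles and 7.75 d into the next.
Phase angle: θ = 360°·(7.75 d)/(29.531 d) = 94.5°.
With cos θ = (-0.078), the lit fraction is (1 − (-0.078))/2 ≈ 0.539, so 54%.

54%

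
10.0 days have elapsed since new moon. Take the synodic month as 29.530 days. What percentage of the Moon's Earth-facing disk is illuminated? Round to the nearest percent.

76%

The Moon has covered 10.0/29.530 of its cycle, so θ ≈ 360° × 10.0/29.530 = 121.9°.
With cos θ = (-0.529), the lit fraction is (1 − (-0.529))/2 ≈ 0.764, so 76%.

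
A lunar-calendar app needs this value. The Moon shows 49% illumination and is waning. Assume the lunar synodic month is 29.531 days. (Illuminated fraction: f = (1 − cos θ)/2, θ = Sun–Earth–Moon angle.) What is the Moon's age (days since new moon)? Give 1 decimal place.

22.2 days

cos θ = 1 − 2f = 0.020, giving a principal value of 88.9°.
Since the Moon is past full (waning), take the reflex angle: θ = 360° − 88.9° = 271.1°.
That fraction of the synodic month is 271.1/360 × 29.531 d ≈ 22.24 d.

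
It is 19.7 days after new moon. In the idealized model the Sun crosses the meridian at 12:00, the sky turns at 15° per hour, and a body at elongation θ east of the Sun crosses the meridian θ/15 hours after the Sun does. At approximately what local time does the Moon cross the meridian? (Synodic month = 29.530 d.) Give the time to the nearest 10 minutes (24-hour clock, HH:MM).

The Moon has covered 19.7/29.530 of its cycle, so θ ≈ 360° × 19.7/29.530 = 240.2°.
Delay after the Sun = 240.2° / (15°/h) ≈ 16.01 h.
12:00 + 16.011 h ≈ 04:01 → 04:00 to the nearest ten minutes.

04:00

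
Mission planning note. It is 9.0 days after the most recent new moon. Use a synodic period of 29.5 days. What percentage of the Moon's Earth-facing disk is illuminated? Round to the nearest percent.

67%

The Moon has covered 9.0/29.5 of its cycle, so θ ≈ 360° × 9.0/29.5 = 109.8°.
With cos θ = (-0.339), the lit fraction is (1 − (-0.339))/2 ≈ 0.670, so 67%.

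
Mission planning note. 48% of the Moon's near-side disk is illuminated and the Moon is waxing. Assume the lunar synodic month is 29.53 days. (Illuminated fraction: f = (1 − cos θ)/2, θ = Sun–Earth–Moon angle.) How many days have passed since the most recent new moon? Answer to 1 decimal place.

7.2 days

Invert f = (1 − cos θ)/2 to get cos θ = 1 − 2(0.48) = 0.040, hence θ₀ = arccos 0.040 = 87.7°.
Waxing ⇒ before full, so θ = 87.7°.
At 360°/29.53 d per day, 87.7° corresponds to 7.19 days.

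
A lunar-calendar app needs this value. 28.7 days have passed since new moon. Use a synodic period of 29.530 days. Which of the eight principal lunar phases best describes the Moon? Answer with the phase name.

new moon

θ ≈ 360° × 28.7/29.530 = 350°, which falls in the new moon sector.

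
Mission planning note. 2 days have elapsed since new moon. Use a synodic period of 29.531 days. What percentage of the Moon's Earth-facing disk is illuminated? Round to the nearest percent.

4%

Elongation θ = 360° × 2/29.531 ≈ 24.4°.
cos 24.4° = 0.911, so f = (1 − 0.911)/2 = 0.045, so 4%.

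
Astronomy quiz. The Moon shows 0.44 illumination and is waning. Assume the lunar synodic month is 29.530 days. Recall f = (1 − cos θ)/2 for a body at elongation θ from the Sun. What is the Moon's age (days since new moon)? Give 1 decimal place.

22.7 days

Invert f = (1 − cos θ)/2 to get cos θ = 1 − 2(0.44) = 0.120, hence θ₀ = arccos 0.120 = 83.1°.
A waning Moon lies in 180°–360°, so θ = 360° − 83.1° = 276.9°.
Age = 29.530 × 276.9°/360° ≈ 22.71 days.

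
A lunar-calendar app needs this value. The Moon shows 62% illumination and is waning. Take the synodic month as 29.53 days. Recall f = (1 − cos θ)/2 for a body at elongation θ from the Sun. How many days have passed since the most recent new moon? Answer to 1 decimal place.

21.0 days

From f = (1 − cos θ)/2: cos θ = 1 − 2×0.62 = -0.240; arccos → 103.9°.
Waning ⇒ past full, so θ = 360° − 103.9° = 256.1°.
That fraction of the synodic month is 256.1/360 × 29.53 d ≈ 21.01 d.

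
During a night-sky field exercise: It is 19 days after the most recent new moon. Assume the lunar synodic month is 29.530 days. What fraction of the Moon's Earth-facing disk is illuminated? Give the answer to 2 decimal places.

0.81

The Moon has covered 19/29.530 of its cycle, so θ ≈ 360° × 19/29.530 = 231.6°.
With cos θ = (-0.621), the lit fraction is (1 − (-0.621))/2 ≈ 0.810.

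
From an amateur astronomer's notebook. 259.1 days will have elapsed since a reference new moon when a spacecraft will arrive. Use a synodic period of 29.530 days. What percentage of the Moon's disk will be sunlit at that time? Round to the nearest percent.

Reduce mod P: 259.1 − 8×29.530 = 22.86 d into the current lunation.
The Moon has covered 22.86/29.530 of its cycle, so θ ≈ 360° × 22.86/29.530 = 278.7°.
Illuminated fraction = (1 − cos 278.7°)/2 = (1 − 0.151)/2 ≈ 0.424, so 42%.

42%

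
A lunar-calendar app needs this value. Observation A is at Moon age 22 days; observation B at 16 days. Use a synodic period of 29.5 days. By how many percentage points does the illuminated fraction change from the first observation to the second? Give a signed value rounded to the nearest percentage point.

First observation: θ = 360°·22/29.5 = 268.5°, so f = 0.513.
Second observation: θ = 195.3°, f = 0.982.
Δf = 0.982 − 0.513 = +0.469, i.e. +47 pp.

+47 percentage points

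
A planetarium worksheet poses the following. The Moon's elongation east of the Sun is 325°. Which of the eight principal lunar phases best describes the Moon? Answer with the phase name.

The waning crescent sector spans roughly 292°–338°; 325° falls inside it.

waning crescent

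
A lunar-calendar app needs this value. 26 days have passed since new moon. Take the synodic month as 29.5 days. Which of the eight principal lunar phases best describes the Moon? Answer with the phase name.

waning crescent

At 26/29.5 of the cycle, θ ≈ 317° — the waning crescent range.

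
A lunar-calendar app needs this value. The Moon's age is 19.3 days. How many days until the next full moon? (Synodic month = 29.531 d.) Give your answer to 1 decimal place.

25.0 days

Full moon occurs at elongation 180°, i.e. at age 29.531 × 180/360 = 14.765 d.
This lunation's full moon (14.765 d) has passed, so add one period: 44.296 − 19.3 = 24.996 days.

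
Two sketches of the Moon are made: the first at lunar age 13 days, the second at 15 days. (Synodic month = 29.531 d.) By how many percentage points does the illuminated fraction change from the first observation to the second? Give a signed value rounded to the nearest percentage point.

First observation: θ = 360°·13/29.531 = 158.5°, so f = 0.965.
Second observation: θ = 182.9°, f = 0.999.
Δf = 0.999 − 0.965 = +0.034, i.e. +3 pp.

+3 pp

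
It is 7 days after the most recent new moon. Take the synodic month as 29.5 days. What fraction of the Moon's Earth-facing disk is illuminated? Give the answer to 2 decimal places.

The Moon has covered 7/29.5 of its cycle, so θ ≈ 360° × 7/29.5 = 85.4°.
Illuminated fraction = (1 − cos 85.4°)/2 = (1 − 0.080)/2 ≈ 0.460.

0.46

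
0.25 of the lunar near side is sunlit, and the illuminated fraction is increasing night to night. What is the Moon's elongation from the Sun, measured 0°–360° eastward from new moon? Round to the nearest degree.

cos θ = 1 − 2f = 0.500, giving a principal value of 60.0°.
Waxing ⇒ before full, so θ = 60.0°.

60°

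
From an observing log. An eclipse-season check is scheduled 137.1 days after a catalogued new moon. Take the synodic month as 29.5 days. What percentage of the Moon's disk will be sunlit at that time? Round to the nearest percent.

80%

137.1 d spans 4 complete synodic months (4 × 29.5 = 118.00 d) plus 19.10 d.
Elongation θ = 360° × 19.10/29.5 ≈ 233.1°.
With cos θ = (-0.601), the lit fraction is (1 − (-0.601))/2 ≈ 0.800, so 80%.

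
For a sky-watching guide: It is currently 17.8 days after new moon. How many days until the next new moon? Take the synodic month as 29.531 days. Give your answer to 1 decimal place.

11.7 days

The next new moon completes the synodic month: 29.531 − 17.8 = 11.731 days.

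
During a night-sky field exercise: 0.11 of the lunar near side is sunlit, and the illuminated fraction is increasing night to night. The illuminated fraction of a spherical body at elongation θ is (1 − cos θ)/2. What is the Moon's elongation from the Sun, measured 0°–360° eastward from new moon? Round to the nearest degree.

cos θ = 1 − 2f = 0.780, giving a principal value of 38.7°.
The Moon is waxing (0°–180°), so θ = 38.7° directly.

39°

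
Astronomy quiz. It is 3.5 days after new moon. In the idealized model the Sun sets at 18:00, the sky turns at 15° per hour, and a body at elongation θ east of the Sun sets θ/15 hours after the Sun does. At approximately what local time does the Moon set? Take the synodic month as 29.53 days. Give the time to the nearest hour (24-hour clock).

The Moon has covered 3.5/29.53 of its cycle, so θ ≈ 360° × 3.5/29.53 = 42.7°.
Delay after the Sun = 42.7° / (15°/h) ≈ 2.84 h.
18:00 + 2.84 h ≈ 20:51 → 21:00 to the nearest hour.

21:00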